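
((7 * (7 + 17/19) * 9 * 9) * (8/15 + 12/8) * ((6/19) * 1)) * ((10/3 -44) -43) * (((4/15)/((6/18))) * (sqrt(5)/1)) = -69450696 * sqrt(5)/361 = -430184.15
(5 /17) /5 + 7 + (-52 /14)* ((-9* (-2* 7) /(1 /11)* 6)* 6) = -3150456 /17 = -185320.94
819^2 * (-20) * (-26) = 348795720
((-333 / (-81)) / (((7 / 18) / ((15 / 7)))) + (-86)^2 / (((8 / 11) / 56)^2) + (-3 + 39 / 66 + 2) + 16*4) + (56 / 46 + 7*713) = 1087364733267 / 24794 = 43855962.46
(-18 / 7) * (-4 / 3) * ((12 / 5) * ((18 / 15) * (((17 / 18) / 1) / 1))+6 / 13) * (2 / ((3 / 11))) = 181984 / 2275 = 79.99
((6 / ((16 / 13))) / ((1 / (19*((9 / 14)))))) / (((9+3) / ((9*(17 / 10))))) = 340119 / 4480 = 75.92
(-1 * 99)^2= 9801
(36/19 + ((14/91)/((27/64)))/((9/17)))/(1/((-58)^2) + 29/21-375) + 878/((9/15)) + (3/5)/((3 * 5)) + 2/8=77288199500972969/52806321746100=1463.62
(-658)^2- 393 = 432571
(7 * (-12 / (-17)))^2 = 7056 / 289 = 24.42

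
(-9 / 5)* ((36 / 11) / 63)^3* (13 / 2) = -3744 / 2282665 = -0.00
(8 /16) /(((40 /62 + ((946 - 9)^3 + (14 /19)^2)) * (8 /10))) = 55955 /73650831794552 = 0.00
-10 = -10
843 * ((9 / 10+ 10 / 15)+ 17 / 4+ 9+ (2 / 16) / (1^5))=503833 / 40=12595.82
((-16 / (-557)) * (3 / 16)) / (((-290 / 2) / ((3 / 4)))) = -9 / 323060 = -0.00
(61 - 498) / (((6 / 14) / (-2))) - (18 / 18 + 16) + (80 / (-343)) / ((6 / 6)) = 2022.10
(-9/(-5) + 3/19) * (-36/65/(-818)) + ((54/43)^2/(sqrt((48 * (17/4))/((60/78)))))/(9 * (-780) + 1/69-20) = 3348/2525575-33534 * sqrt(6630)/198495214411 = 0.00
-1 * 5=-5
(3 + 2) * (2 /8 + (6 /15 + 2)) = 53 /4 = 13.25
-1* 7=-7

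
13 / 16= 0.81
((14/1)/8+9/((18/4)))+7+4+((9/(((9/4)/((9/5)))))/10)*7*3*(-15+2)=-18181/100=-181.81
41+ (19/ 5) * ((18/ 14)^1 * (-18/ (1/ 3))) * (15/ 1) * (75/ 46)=-1032224/ 161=-6411.33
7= 7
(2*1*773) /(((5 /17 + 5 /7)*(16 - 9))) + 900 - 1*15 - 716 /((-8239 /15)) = 546403999 /494340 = 1105.32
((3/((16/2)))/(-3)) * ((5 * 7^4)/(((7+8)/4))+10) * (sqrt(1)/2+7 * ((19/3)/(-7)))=168595/72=2341.60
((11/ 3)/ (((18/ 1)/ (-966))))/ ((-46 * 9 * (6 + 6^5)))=77/ 1260684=0.00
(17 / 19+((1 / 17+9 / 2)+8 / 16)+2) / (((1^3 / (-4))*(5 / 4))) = -41104 / 1615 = -25.45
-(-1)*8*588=4704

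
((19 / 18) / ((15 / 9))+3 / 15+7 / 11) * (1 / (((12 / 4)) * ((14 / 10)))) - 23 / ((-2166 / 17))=132703 / 250173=0.53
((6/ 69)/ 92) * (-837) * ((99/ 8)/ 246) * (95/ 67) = -2623995/ 46501216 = -0.06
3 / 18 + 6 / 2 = 19 / 6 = 3.17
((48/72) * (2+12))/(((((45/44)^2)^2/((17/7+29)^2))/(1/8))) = 3628156928/3444525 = 1053.31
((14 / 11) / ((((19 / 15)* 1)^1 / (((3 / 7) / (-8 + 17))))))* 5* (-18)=-900 / 209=-4.31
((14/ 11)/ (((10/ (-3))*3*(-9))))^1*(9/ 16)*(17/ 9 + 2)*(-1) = -49/ 1584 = -0.03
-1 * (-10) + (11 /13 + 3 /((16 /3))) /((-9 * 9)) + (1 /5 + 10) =1700183 /84240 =20.18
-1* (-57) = 57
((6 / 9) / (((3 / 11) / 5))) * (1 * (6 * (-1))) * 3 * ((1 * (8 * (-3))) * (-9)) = -47520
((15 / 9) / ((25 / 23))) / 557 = 0.00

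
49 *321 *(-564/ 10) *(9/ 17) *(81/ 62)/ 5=-1616768181/ 13175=-122714.85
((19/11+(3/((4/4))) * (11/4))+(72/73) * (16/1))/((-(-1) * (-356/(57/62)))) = -4715895/70895264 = -0.07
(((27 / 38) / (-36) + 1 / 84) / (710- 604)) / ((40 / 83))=-415 / 2706816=-0.00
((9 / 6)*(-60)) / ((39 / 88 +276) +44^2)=-1584 / 38939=-0.04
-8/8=-1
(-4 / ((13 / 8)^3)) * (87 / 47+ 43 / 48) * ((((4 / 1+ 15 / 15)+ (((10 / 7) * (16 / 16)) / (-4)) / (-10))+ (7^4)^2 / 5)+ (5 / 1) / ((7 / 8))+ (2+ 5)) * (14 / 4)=-16004809757776 / 1548885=-10333116.89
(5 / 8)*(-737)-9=-3757 / 8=-469.62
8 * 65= 520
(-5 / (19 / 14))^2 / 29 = 4900 / 10469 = 0.47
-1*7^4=-2401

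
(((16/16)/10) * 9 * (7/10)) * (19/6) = 2.00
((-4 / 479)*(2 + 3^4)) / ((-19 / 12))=3984 / 9101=0.44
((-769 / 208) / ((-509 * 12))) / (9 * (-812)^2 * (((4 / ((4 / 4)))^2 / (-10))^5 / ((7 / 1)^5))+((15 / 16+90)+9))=-824271875 / 4905535116447108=-0.00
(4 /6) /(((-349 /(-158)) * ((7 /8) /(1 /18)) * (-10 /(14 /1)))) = -1264 /47115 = -0.03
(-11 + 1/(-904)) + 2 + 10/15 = -8.33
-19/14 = -1.36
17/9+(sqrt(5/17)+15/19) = sqrt(85)/17+458/171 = 3.22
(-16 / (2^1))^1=-8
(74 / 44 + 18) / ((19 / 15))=15.54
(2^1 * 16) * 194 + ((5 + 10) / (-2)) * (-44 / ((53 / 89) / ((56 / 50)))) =1809592 / 265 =6828.65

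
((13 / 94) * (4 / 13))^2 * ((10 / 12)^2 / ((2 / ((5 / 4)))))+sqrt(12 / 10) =125 / 159048+sqrt(30) / 5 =1.10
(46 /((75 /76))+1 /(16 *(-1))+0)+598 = 773461 /1200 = 644.55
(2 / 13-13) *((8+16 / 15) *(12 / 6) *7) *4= -6522.42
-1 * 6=-6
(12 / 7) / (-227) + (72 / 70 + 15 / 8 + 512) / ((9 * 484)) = 30636391 / 276867360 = 0.11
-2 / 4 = -1 / 2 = -0.50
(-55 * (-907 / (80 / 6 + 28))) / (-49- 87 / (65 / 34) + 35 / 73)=-710112975 / 55324336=-12.84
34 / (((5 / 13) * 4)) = 221 / 10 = 22.10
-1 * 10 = -10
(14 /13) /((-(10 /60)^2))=-504 /13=-38.77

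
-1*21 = -21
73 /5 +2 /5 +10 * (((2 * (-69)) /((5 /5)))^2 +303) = 193485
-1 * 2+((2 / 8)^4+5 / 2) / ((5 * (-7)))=-18561 / 8960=-2.07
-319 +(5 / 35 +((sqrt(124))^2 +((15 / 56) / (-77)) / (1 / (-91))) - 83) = -170965 / 616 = -277.54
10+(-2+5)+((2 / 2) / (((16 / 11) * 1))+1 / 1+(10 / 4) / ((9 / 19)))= 2875 / 144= 19.97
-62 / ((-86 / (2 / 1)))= 62 / 43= 1.44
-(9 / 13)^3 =-729 / 2197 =-0.33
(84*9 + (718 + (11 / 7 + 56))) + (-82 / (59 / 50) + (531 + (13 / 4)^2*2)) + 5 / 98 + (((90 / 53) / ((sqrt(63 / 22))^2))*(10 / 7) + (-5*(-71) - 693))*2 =234641357 / 175112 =1339.95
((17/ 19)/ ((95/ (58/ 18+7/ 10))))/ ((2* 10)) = 6001/ 3249000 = 0.00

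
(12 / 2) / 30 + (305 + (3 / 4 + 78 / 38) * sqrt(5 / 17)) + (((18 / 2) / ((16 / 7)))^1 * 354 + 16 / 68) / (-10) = 213 * sqrt(85) / 1292 + 225473 / 1360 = 167.31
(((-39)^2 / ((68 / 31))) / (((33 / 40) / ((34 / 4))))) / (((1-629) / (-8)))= 157170 / 1727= 91.01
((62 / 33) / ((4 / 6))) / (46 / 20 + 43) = 310 / 4983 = 0.06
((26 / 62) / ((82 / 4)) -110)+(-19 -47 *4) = -402881 / 1271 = -316.98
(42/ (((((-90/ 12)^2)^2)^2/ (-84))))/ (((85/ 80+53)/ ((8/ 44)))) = -3211264/ 2709544921875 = -0.00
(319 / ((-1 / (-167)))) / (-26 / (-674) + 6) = 1632091 / 185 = 8822.11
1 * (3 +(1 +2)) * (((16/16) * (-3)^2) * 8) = 432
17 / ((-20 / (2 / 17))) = -1 / 10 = -0.10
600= 600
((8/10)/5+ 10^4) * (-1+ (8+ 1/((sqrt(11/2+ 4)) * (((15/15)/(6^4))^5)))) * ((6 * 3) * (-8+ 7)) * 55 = -180982738460601841876992 * sqrt(38)/95 - 346505544/5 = -11743710813286447520936.51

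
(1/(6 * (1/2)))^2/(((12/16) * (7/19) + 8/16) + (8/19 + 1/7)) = 532/6417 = 0.08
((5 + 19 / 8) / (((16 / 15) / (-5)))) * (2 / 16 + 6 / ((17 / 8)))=-1774425 / 17408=-101.93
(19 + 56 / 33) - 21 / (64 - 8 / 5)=69877 / 3432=20.36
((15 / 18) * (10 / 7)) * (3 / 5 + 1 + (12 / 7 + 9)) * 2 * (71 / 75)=61202 / 2205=27.76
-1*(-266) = 266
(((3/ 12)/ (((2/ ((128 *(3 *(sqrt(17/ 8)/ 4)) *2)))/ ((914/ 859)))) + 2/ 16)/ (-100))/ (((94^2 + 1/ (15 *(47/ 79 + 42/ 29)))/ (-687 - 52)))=10377777/ 99267524960 + 14227932267 *sqrt(34)/ 2664712623145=0.03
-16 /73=-0.22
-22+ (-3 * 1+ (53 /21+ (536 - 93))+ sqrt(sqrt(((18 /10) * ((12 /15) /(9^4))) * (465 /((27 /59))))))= 1829^(1 /4) * sqrt(2) * 5^(3 /4) /45+ 8831 /21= 421.21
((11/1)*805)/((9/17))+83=151282/9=16809.11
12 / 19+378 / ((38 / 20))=3792 / 19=199.58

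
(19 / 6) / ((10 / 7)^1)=133 / 60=2.22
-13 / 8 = -1.62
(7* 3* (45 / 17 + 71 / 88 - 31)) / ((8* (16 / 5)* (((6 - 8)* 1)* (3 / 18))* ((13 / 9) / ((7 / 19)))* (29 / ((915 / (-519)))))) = -8600922225 / 8182473728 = -1.05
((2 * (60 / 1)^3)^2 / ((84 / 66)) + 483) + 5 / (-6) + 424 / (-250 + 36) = 658969346157953 / 4494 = 146633143337.33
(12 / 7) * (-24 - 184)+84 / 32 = -19821 / 56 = -353.95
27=27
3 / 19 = 0.16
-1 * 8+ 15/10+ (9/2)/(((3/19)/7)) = 193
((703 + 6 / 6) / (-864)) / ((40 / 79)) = -869 / 540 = -1.61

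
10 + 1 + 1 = 12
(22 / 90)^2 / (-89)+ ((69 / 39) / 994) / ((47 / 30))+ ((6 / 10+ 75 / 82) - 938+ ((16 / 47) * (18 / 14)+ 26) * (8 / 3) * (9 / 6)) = -11331636821021 / 13640509350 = -830.73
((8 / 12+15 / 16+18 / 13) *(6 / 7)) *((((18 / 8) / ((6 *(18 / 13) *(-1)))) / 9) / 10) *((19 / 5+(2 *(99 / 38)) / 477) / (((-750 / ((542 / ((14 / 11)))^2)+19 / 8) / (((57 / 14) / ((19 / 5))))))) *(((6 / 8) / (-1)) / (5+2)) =9943837959 / 6990319387072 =0.00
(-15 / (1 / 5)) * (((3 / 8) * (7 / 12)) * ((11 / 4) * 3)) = -17325 / 128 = -135.35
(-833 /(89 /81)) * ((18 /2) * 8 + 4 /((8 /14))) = -5330367 /89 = -59891.76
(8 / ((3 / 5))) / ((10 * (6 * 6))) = 1 / 27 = 0.04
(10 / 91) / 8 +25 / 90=955 / 3276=0.29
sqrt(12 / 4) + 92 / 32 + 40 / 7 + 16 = sqrt(3) + 1377 / 56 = 26.32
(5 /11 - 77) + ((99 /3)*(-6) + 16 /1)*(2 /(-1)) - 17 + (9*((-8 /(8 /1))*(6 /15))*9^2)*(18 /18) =-1163 /55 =-21.15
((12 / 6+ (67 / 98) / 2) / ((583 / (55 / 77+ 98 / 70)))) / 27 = 629 / 1999690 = 0.00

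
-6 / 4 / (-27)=1 / 18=0.06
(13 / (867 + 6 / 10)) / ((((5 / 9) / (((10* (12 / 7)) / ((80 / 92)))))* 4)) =897 / 6748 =0.13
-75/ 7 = -10.71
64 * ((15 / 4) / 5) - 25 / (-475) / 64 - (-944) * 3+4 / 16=3502385 / 1216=2880.25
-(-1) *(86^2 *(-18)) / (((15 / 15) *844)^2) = -16641 / 89042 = -0.19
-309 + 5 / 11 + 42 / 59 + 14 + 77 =-140725 / 649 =-216.83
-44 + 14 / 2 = -37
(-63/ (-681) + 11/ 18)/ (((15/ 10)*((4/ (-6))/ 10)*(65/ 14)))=-40250/ 26559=-1.52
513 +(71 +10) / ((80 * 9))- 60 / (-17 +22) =40089 / 80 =501.11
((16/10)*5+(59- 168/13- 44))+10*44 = 5851/13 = 450.08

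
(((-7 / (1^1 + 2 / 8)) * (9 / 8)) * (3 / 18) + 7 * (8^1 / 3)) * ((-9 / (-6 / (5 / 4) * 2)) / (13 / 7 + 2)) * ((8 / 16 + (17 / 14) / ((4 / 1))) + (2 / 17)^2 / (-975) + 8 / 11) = 280856908577 / 42847833600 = 6.55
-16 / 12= -4 / 3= -1.33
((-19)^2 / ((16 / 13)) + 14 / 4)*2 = 4749 / 8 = 593.62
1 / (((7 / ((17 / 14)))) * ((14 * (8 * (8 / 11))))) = 187 / 87808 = 0.00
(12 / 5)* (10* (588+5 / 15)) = 14120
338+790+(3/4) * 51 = 4665/4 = 1166.25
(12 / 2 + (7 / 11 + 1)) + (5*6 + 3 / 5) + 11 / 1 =2708 / 55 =49.24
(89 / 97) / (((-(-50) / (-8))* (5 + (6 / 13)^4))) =-10167716 / 349444925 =-0.03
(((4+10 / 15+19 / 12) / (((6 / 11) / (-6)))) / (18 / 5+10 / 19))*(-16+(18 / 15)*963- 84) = -1969825 / 112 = -17587.72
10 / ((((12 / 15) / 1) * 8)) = 1.56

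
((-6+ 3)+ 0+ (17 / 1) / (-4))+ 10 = 11 / 4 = 2.75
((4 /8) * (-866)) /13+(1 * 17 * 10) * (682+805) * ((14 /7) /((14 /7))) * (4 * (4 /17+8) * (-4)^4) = 27712921167 /13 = 2131763166.69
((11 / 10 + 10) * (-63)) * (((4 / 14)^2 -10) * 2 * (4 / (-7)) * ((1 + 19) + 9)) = -56319624 / 245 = -229876.02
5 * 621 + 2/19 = 3105.11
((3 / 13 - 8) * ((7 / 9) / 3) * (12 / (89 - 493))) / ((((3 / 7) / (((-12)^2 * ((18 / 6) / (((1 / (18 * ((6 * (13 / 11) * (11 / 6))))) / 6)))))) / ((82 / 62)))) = 3471552 / 31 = 111985.55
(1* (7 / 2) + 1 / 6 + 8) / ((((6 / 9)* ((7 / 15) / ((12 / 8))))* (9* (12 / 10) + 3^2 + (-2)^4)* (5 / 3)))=675 / 716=0.94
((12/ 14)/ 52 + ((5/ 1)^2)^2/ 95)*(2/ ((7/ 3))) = 68421/ 12103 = 5.65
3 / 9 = 1 / 3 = 0.33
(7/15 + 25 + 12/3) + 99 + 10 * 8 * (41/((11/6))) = 316397/165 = 1917.56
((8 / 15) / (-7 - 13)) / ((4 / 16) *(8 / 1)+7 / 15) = -2 / 185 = -0.01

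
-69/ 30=-23/ 10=-2.30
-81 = -81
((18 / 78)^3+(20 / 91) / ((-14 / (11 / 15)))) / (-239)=-251 / 77187201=-0.00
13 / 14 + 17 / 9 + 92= 11947 / 126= 94.82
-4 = -4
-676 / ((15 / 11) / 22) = -163592 / 15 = -10906.13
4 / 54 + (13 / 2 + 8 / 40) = 1829 / 270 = 6.77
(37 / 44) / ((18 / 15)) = 185 / 264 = 0.70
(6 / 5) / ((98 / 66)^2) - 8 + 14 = 6.54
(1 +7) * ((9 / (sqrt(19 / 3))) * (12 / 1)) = 864 * sqrt(57) / 19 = 343.32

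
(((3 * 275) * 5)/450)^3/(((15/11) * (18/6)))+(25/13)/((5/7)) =4826365/25272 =190.98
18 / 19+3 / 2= 93 / 38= 2.45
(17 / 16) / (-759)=-17 / 12144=-0.00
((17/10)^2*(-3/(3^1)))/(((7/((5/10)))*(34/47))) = -799/2800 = -0.29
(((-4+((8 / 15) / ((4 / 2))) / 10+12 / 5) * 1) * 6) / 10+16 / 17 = -6 / 2125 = -0.00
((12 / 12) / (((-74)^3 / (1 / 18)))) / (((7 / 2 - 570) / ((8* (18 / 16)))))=1 / 459118792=0.00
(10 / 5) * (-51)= -102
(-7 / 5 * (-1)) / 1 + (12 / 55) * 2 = 101 / 55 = 1.84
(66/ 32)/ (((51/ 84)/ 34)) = 231/ 2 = 115.50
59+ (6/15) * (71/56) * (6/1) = 4343/70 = 62.04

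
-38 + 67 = 29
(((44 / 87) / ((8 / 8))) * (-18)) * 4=-36.41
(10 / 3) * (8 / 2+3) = 70 / 3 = 23.33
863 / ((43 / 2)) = 1726 / 43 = 40.14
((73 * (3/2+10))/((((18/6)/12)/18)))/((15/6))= 120888/5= 24177.60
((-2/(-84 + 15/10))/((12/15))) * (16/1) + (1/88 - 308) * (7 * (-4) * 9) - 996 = 5056763/66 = 76617.62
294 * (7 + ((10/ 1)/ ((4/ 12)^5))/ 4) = 180663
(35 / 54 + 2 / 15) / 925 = 211 / 249750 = 0.00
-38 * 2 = -76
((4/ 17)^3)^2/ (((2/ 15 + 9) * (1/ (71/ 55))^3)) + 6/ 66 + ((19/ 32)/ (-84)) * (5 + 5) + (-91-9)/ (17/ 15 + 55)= -109653932192665158593/ 62260631897872900800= -1.76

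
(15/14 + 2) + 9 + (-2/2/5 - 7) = 341/70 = 4.87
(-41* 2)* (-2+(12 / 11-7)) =648.55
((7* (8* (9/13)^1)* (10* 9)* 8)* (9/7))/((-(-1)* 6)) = 77760/13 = 5981.54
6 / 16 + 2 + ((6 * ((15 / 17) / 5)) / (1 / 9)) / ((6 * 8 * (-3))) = 157 / 68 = 2.31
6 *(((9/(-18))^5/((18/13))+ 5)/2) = 2867/192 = 14.93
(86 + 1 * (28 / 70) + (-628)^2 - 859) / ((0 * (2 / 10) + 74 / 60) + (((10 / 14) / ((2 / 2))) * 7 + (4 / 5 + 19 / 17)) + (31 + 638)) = 200741814 / 345347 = 581.28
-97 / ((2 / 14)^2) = -4753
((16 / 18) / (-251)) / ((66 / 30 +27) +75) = -40 / 1176939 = -0.00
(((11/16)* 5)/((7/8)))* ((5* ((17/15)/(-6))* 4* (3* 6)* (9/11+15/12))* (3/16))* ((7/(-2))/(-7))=-3315/64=-51.80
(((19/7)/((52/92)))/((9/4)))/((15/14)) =3496/1755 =1.99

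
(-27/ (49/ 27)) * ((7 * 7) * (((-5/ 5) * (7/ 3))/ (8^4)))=1701/ 4096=0.42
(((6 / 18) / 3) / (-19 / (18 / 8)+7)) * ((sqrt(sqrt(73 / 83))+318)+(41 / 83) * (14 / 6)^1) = -6113 / 249 - 73^(1 / 4) * 83^(3 / 4) / 1079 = -24.62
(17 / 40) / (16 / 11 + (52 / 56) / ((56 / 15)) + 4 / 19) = 348194 / 1567935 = 0.22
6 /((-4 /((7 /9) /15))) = -7 /90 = -0.08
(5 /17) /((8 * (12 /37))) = 185 /1632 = 0.11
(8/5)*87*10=1392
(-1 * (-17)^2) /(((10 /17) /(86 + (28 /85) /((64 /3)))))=-33807509 /800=-42259.39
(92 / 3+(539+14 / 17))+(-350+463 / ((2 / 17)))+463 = 471137 / 102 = 4618.99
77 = 77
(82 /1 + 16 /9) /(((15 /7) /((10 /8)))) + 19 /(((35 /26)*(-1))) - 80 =-85511 /1890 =-45.24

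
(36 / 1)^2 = 1296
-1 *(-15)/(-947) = -15/947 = -0.02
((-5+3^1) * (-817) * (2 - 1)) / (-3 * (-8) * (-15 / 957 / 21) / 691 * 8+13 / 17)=42861537334 / 20053599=2137.35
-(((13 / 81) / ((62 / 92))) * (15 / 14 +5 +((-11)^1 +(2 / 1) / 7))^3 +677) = -2250214409 / 3445092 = -653.17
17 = 17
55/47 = 1.17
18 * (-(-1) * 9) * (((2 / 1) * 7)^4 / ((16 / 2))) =777924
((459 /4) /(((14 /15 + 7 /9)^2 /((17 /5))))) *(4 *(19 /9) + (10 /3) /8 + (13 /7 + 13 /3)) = 1331855055 /664048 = 2005.66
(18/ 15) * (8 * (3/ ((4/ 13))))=468/ 5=93.60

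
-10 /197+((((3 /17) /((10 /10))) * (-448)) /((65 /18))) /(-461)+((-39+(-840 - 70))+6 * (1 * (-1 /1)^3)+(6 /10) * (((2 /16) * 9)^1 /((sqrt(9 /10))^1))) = -95837237901 /100352785+9 * sqrt(10) /40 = -954.29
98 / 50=49 / 25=1.96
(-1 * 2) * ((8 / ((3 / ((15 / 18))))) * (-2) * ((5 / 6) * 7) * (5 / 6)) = 43.21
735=735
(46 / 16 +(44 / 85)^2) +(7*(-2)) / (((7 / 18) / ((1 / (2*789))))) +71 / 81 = 4921175489 / 1231313400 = 4.00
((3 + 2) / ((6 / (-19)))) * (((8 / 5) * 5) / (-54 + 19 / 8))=3040 / 1239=2.45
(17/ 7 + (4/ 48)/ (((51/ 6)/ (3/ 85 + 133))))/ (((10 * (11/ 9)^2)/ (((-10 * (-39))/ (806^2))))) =9175113/ 61161480380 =0.00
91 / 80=1.14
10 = 10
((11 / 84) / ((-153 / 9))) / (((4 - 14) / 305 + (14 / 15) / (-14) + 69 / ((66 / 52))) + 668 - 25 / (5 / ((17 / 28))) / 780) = -1919060 / 179935897333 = -0.00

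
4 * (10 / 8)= 5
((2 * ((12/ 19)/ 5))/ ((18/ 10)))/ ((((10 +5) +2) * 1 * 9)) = 8/ 8721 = 0.00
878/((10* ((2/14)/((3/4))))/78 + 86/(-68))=-24448788/34537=-707.90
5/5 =1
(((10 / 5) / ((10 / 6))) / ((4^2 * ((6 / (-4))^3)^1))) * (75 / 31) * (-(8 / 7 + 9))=355 / 651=0.55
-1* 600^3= -216000000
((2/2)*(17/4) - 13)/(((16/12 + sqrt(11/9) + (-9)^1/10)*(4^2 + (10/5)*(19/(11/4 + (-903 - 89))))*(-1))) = -771615/3360112 + 296775*sqrt(11)/1680056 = 0.36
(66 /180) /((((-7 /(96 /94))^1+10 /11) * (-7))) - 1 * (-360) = 39552368 /109865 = 360.01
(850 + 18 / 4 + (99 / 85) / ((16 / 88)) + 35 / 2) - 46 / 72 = 877.77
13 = 13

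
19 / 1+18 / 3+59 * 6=379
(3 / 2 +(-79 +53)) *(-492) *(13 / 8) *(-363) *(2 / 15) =-9480471 / 10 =-948047.10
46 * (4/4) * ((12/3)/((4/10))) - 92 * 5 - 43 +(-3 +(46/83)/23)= -3816/83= -45.98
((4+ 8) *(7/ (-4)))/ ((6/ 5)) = -35/ 2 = -17.50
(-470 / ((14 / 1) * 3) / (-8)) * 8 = 235 / 21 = 11.19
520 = 520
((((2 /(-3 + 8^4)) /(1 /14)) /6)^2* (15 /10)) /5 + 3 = 753869303 /251289735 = 3.00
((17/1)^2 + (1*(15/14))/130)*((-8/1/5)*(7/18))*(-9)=105199/65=1618.45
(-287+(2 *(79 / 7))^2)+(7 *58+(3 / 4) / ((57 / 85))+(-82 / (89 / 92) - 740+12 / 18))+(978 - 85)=694514623 / 994308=698.49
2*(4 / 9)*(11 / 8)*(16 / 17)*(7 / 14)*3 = 88 / 51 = 1.73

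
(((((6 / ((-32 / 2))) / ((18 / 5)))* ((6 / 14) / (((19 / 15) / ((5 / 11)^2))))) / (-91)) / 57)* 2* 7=625 / 31799768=0.00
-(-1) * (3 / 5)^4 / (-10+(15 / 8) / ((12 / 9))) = -2592 / 171875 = -0.02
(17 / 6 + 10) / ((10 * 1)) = 77 / 60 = 1.28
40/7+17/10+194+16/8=14239/70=203.41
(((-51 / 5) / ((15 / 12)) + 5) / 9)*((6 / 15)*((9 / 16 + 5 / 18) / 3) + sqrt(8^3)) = -1264*sqrt(2) / 225-9559 / 243000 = -7.98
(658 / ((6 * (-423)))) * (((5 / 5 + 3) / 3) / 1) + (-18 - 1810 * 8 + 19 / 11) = -12916487 / 891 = -14496.62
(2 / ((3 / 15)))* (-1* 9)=-90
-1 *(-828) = 828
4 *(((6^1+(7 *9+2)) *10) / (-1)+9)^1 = -2804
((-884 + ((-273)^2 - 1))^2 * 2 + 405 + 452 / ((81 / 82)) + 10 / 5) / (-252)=-878597145263 / 20412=-43043168.00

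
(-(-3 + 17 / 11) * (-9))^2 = 20736 / 121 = 171.37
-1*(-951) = 951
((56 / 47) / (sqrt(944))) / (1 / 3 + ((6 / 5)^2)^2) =26250 * sqrt(59) / 12514549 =0.02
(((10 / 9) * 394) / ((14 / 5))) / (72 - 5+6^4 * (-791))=-9850 / 64579347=-0.00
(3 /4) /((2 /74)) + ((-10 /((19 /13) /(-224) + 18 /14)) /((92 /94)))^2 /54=917407359317 /31709688300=28.93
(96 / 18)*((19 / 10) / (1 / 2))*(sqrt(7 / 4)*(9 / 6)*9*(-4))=-2736*sqrt(7) / 5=-1447.76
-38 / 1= -38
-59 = -59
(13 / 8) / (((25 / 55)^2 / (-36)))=-14157 / 50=-283.14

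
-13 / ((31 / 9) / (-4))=468 / 31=15.10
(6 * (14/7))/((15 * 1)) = 4/5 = 0.80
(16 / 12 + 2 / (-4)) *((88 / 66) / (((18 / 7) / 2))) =70 / 81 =0.86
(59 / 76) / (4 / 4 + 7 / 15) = 885 / 1672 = 0.53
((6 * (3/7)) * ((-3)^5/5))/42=-729/245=-2.98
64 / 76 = 16 / 19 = 0.84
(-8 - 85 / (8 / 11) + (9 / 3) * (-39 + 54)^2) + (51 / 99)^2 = 550.39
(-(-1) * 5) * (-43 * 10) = -2150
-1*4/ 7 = -0.57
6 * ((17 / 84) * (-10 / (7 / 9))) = -765 / 49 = -15.61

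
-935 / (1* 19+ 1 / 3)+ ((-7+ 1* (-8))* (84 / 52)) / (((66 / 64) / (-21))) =3691365 / 8294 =445.06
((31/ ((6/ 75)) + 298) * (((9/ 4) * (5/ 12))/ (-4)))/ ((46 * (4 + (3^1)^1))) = -20565/ 41216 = -0.50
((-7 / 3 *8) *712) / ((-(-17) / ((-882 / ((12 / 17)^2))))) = 4151672 / 3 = 1383890.67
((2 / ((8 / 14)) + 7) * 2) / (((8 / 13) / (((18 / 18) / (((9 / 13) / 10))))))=5915 / 12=492.92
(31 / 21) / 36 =31 / 756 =0.04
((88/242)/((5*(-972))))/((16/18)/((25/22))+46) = -5/3126222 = -0.00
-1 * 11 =-11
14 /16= 7 /8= 0.88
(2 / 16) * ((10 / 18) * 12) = 5 / 6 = 0.83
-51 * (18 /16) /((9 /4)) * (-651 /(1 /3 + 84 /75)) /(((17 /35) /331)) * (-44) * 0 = 0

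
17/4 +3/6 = 19/4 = 4.75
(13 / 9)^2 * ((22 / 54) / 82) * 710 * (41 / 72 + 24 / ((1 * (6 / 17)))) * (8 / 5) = 651629693 / 807003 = 807.47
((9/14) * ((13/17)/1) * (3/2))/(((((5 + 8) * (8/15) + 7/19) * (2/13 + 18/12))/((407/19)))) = 27857115/21296954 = 1.31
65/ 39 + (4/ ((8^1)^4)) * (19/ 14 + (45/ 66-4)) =393787/ 236544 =1.66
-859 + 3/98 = -84179/98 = -858.97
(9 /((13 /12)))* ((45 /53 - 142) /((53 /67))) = -54132516 /36517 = -1482.39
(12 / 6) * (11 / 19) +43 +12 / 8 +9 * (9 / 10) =5107 / 95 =53.76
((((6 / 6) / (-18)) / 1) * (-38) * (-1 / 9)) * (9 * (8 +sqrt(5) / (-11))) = -152 / 9 +19 * sqrt(5) / 99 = -16.46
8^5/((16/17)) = 34816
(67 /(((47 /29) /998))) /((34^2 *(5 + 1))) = 969557 /162996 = 5.95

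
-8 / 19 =-0.42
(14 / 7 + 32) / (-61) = -34 / 61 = -0.56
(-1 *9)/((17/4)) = -36/17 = -2.12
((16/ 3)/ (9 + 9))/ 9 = 8/ 243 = 0.03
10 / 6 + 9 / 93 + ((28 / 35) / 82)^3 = 1412881244 / 801206625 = 1.76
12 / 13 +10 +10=272 / 13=20.92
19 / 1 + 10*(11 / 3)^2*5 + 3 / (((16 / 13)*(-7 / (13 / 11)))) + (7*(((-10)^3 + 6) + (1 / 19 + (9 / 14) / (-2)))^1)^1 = -1320717701 / 210672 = -6269.07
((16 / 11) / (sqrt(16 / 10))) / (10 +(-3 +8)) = 4 * sqrt(10) / 165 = 0.08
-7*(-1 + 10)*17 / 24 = -357 / 8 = -44.62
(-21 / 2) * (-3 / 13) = 63 / 26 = 2.42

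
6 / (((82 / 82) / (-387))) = -2322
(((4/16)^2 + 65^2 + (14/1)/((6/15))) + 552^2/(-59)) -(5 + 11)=-868869/944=-920.41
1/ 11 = 0.09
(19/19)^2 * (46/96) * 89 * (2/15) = 2047/360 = 5.69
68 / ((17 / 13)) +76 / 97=5120 / 97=52.78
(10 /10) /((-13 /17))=-1.31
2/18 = 1/9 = 0.11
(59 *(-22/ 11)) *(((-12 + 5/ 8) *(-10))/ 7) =-3835/ 2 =-1917.50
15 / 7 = 2.14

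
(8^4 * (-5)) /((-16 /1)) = 1280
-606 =-606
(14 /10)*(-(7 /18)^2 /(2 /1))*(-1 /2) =0.05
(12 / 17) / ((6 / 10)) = 20 / 17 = 1.18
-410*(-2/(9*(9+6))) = 6.07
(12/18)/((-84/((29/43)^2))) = -841/232974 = -0.00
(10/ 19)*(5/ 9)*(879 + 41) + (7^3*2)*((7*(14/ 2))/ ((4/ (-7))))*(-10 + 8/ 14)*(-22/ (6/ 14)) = -4868504918/ 171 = -28470788.99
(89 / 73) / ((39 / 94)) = 8366 / 2847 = 2.94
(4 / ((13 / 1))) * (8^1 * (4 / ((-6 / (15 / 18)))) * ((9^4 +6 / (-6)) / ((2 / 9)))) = -524800 / 13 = -40369.23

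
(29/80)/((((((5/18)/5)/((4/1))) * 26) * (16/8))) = 261/520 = 0.50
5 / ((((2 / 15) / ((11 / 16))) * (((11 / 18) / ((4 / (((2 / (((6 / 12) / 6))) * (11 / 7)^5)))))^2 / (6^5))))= 46333002717225 / 285311670611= 162.39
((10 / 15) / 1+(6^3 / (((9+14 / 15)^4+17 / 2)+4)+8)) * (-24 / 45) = -205828040816 / 44416549215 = -4.63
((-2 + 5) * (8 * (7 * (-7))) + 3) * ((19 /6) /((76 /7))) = -2737 /8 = -342.12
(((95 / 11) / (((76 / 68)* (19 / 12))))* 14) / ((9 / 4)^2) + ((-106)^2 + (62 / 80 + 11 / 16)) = 5079132871 / 451440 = 11250.96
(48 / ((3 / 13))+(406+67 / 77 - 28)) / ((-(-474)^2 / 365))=-1832665 / 1922228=-0.95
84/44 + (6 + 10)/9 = 365/99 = 3.69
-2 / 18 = -1 / 9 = -0.11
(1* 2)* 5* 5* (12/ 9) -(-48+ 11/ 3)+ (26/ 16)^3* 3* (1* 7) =102969/ 512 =201.11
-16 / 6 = -8 / 3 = -2.67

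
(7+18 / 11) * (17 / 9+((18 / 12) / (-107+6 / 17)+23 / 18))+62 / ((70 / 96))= 33580697 / 299145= 112.26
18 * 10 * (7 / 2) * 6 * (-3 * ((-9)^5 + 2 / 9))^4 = 11167133925719579603577740 / 3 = 3722377975239859867859247.00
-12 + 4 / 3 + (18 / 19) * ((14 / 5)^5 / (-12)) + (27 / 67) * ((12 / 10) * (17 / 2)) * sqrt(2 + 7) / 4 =-1010648869 / 47737500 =-21.17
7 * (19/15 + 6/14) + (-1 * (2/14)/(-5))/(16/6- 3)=1237/105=11.78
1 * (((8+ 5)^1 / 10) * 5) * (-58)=-377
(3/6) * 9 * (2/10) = 9/10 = 0.90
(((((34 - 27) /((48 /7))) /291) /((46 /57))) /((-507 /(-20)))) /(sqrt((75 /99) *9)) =931 *sqrt(33) /81440424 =0.00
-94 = -94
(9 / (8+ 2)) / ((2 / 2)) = 9 / 10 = 0.90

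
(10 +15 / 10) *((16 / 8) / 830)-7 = -5787 / 830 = -6.97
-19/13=-1.46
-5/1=-5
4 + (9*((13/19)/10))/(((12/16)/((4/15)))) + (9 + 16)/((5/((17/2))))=44383/950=46.72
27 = 27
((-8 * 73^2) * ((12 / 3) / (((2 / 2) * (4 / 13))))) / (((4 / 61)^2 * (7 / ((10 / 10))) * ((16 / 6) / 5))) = -34524069.24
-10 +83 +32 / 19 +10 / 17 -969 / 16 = 76021 / 5168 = 14.71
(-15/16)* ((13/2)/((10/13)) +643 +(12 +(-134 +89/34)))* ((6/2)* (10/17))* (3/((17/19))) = -464016195/157216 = -2951.46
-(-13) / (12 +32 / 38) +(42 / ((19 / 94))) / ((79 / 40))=38903227 / 366244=106.22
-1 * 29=-29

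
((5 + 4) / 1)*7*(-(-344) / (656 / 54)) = 73143 / 41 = 1783.98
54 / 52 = 27 / 26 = 1.04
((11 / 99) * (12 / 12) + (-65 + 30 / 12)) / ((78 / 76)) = -21337 / 351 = -60.79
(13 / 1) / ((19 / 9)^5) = 767637 / 2476099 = 0.31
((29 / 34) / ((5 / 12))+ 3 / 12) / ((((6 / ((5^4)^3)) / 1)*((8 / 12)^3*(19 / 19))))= 343212890625 / 1088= 315453024.47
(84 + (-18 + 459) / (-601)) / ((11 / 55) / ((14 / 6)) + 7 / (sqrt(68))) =-357307020 / 35707213 + 858237450 * sqrt(17) / 35707213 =89.09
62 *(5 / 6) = 155 / 3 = 51.67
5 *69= 345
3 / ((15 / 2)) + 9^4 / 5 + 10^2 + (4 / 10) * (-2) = 7059 / 5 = 1411.80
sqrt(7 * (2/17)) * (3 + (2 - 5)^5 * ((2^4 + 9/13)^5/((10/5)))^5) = -6267576157851639299859453478578303434485524965854794766831323 * sqrt(238)/3838687048087548266320722392992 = -25188678947800057845828960000000.00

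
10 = 10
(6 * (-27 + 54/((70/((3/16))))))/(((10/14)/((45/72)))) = -45117/320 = -140.99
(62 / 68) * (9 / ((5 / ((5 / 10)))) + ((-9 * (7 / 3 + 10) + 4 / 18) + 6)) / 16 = -289819 / 48960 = -5.92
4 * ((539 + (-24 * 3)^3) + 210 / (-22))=-16399616 / 11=-1490874.18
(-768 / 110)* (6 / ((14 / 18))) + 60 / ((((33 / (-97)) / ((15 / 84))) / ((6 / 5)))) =-35286 / 385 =-91.65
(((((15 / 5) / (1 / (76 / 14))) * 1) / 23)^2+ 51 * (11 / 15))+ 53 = 11781272 / 129605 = 90.90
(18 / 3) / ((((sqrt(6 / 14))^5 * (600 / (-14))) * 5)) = -343 * sqrt(21) / 6750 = -0.23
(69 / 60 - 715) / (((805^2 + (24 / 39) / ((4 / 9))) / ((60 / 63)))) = -61867 / 58970401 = -0.00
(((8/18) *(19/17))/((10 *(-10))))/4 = -19/15300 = -0.00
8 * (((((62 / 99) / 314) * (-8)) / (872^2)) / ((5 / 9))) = -31 / 102592435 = -0.00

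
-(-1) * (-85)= -85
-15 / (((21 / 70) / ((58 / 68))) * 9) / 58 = -25 / 306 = -0.08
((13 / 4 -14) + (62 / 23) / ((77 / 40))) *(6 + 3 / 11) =-198699 / 3388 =-58.65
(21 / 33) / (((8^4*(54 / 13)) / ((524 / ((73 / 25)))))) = 298025 / 44402688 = 0.01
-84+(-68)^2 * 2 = 9164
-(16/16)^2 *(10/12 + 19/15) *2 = -21/5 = -4.20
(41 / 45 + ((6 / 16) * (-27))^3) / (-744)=23893853 / 17141760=1.39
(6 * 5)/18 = 5/3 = 1.67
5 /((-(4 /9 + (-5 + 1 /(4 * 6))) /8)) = 576 /65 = 8.86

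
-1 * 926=-926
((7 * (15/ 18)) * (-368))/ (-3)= 6440/ 9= 715.56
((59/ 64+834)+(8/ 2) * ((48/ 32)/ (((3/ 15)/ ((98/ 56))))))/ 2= 56795/ 128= 443.71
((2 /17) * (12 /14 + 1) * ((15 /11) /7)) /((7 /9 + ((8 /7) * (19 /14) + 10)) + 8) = 702 /335291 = 0.00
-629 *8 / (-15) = 335.47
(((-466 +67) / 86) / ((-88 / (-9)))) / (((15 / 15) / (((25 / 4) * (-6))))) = 269325 / 15136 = 17.79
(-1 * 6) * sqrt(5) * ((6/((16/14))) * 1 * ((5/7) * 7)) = -315 * sqrt(5)/2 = -352.18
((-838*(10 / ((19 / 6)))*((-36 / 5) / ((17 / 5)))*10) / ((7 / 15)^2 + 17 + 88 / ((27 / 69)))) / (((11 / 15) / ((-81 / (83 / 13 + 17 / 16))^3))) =-48692868328861286400000 / 119891246864059363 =-406141.98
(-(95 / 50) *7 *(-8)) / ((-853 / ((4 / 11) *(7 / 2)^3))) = -91238 / 46915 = -1.94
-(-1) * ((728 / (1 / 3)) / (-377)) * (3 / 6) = -84 / 29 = -2.90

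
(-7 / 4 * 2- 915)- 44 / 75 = -137863 / 150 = -919.09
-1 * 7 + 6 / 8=-6.25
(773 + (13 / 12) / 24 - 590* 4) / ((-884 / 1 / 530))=121116395 / 127296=951.45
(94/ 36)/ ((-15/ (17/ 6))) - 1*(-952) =1541441/ 1620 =951.51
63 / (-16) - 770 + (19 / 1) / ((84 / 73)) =-254495 / 336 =-757.43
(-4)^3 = -64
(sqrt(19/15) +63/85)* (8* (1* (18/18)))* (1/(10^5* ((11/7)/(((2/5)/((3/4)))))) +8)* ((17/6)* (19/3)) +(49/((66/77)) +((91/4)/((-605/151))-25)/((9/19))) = 31898706363/37812500 +5329502261* sqrt(285)/69609375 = 2136.13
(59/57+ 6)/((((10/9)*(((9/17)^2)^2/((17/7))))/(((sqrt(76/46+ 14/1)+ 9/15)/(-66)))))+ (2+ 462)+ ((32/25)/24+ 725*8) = 80146609607/12798324 - 569362657*sqrt(230)/735903630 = 6250.54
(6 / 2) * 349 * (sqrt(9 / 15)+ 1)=1047 * sqrt(15) / 5+ 1047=1858.00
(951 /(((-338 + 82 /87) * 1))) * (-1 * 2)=82737 /14662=5.64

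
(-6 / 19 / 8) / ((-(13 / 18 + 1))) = 27 / 1178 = 0.02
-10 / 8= -5 / 4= -1.25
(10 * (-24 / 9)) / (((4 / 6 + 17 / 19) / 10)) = -170.79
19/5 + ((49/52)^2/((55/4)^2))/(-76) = 3.80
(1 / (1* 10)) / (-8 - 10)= -1 / 180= -0.01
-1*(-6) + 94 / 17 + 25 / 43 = 12.11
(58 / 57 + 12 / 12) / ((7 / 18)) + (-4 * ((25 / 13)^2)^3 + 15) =-116922830335 / 641965597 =-182.13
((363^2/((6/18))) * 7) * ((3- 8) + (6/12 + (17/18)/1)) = -9838752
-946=-946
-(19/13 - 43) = 540/13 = 41.54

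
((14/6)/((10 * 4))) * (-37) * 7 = -1813/120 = -15.11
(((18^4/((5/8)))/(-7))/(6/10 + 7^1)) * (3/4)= -314928/133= -2367.88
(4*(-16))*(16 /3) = -1024 /3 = -341.33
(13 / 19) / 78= 1 / 114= 0.01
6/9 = 2/3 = 0.67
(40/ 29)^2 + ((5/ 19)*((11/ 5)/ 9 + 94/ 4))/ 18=11646817/ 5177196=2.25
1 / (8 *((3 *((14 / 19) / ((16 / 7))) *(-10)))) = -19 / 1470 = -0.01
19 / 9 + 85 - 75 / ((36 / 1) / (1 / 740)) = 464113 / 5328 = 87.11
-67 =-67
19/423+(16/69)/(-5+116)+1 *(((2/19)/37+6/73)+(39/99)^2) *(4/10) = 43224517069/302065943355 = 0.14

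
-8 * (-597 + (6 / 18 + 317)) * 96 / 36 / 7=53696 / 63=852.32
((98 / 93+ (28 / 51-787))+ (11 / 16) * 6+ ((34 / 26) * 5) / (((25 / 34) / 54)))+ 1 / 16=-494957513 / 1644240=-301.03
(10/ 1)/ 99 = 0.10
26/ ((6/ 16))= 208/ 3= 69.33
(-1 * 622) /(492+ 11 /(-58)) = -36076 /28525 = -1.26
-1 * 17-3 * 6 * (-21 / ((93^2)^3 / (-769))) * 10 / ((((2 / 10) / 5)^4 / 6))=-219897438193 / 7987533129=-27.53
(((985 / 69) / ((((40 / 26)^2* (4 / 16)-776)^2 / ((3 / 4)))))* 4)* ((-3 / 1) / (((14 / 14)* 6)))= -28132585 / 789936377056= -0.00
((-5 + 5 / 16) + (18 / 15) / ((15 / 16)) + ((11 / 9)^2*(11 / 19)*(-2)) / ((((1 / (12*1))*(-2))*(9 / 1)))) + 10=14304629 / 1846800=7.75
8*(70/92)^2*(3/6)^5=1225/8464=0.14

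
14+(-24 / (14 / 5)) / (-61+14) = 4666 / 329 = 14.18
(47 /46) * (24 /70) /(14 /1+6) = 0.02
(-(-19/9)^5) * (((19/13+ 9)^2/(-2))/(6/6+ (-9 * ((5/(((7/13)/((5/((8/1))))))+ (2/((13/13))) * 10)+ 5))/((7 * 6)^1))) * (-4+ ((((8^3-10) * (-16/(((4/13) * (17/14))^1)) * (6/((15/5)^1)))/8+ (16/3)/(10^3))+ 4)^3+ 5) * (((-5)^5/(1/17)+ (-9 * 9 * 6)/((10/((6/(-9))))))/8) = 82717198290745996409016731086569547072/196415346658095703125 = 421134090070535839.36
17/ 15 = 1.13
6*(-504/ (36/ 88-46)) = 66528/ 1003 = 66.33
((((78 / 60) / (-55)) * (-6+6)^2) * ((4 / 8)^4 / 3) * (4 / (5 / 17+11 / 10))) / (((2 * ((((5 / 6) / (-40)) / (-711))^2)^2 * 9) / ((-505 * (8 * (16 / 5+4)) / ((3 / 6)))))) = 0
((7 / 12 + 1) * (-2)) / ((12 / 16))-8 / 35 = -1402 / 315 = -4.45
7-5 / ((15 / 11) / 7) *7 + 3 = -509 / 3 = -169.67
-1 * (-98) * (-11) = -1078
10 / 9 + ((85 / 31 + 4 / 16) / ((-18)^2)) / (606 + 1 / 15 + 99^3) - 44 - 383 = -83063413968449 / 195035409792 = -425.89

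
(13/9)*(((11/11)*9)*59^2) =45253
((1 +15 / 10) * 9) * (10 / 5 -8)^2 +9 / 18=1621 / 2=810.50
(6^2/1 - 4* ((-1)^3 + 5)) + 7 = 27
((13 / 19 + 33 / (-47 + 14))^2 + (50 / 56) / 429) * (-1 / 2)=-441457 / 8672664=-0.05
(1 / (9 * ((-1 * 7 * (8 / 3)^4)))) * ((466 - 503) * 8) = 333 / 3584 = 0.09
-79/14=-5.64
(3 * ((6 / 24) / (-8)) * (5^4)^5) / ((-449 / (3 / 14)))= 858306884765625 / 201152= 4266956752.93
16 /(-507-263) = -8 /385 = -0.02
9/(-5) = -9/5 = -1.80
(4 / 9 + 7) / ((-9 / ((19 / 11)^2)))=-24187 / 9801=-2.47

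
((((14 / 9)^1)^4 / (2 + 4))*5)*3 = 96040 / 6561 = 14.64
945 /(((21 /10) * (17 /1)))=26.47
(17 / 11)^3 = 4913 / 1331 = 3.69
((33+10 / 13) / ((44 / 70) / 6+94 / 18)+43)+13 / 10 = 2761613 / 54535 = 50.64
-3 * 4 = -12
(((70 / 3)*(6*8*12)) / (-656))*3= -2520 / 41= -61.46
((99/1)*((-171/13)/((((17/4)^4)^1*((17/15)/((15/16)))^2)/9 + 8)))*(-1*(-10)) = -77132756250/361173397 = -213.56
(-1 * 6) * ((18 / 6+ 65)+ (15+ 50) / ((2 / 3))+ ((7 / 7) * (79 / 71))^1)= -70977 / 71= -999.68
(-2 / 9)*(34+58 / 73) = -5080 / 657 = -7.73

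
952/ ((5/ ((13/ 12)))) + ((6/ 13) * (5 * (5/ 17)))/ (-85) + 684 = 50170528/ 56355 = 890.26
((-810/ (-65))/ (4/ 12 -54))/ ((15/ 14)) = -324/ 1495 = -0.22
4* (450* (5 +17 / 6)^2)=110450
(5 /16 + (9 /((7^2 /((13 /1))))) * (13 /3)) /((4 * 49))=8357 /153664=0.05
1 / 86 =0.01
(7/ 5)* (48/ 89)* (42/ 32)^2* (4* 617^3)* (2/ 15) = 725090343831/ 4450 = 162941650.30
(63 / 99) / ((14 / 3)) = 3 / 22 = 0.14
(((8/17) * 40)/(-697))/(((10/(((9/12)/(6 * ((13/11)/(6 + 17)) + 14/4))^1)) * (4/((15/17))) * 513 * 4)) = -1265/22125199287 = -0.00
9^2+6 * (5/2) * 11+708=954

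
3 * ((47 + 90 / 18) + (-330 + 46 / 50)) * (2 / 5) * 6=-249372 / 125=-1994.98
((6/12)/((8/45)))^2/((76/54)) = 54675/9728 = 5.62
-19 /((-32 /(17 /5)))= 2.02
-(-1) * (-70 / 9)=-70 / 9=-7.78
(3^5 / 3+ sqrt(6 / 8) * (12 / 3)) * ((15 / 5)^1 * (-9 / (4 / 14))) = -15309 / 2 - 189 * sqrt(3) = -7981.86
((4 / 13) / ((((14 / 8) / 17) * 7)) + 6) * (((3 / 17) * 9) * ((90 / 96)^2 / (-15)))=-829035 / 1386112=-0.60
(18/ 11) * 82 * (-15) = -2012.73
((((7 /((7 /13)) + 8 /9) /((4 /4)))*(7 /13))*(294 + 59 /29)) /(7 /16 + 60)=120190000 /3281031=36.63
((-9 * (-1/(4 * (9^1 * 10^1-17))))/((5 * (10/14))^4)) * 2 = 21609/57031250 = 0.00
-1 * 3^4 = -81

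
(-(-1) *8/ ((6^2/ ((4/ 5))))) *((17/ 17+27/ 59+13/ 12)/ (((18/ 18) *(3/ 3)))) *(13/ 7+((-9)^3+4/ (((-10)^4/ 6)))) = -1635157103/ 4978125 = -328.47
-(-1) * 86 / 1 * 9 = 774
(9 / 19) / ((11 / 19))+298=3287 / 11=298.82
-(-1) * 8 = 8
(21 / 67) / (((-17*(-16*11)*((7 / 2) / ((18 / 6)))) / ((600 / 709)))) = 675 / 8883061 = 0.00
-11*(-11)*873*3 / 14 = 316899 / 14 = 22635.64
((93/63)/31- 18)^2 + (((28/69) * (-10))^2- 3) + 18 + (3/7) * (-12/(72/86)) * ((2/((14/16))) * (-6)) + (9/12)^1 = 409422203/933156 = 438.75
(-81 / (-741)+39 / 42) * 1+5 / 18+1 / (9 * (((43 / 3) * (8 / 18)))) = 3568039 / 2676492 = 1.33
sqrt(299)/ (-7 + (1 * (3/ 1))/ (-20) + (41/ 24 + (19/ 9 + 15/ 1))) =360 * sqrt(299)/ 4201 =1.48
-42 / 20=-21 / 10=-2.10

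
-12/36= -1/3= -0.33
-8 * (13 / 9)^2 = -1352 / 81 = -16.69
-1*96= -96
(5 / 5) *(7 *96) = 672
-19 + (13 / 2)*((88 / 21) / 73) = -28555 / 1533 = -18.63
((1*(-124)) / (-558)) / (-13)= -2 / 117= -0.02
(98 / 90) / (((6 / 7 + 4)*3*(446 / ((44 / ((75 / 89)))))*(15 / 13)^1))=4365361 / 575758125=0.01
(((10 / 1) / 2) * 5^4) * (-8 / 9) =-25000 / 9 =-2777.78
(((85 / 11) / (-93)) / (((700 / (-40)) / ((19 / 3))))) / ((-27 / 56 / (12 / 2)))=-10336 / 27621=-0.37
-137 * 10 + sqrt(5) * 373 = -1370 + 373 * sqrt(5) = -535.95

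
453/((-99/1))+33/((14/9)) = 7687/462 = 16.64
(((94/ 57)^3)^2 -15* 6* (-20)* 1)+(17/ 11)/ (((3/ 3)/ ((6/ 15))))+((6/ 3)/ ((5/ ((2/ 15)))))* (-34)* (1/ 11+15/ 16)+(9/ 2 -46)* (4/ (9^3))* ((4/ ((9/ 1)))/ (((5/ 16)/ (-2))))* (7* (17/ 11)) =309974117775434341/ 169767413882550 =1825.88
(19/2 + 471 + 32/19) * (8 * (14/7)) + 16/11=1612728/209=7716.40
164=164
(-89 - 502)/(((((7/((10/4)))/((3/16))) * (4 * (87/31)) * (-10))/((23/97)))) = 421383/5040896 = 0.08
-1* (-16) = 16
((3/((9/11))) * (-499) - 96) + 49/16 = -92285/48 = -1922.60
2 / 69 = 0.03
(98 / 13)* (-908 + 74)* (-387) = 31630284 / 13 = 2433098.77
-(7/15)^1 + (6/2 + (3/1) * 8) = 26.53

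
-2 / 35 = -0.06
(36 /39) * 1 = 12 /13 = 0.92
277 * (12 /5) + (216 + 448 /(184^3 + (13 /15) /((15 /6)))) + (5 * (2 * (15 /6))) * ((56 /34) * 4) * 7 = 40383074830484 /19856545105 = 2033.74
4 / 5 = 0.80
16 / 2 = 8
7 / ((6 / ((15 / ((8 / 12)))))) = 105 / 4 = 26.25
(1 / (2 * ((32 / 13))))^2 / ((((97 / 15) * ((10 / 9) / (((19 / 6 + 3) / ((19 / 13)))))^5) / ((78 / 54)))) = 4581845679288842757 / 629621661368320000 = 7.28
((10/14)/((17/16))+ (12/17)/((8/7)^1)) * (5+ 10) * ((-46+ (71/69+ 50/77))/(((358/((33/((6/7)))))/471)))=-170249230785/3919384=-43437.75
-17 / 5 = -3.40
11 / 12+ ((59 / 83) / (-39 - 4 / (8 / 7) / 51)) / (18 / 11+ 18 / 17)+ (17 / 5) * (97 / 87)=1893730309 / 402859590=4.70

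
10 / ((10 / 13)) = 13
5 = 5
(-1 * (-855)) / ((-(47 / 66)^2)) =-3724380 / 2209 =-1686.00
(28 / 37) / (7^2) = 0.02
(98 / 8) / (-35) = -7 / 20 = -0.35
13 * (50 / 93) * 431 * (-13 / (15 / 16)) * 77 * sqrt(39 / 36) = -448688240 * sqrt(39) / 837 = -3347738.54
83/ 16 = 5.19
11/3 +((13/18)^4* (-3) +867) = 869.85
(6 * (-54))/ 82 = -162/ 41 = -3.95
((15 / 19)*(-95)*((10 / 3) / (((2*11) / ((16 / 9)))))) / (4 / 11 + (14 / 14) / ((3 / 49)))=-2000 / 1653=-1.21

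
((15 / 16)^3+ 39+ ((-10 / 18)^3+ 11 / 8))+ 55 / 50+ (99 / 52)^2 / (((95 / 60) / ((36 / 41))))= 86754113316697 / 1965538897920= 44.14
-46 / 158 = -23 / 79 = -0.29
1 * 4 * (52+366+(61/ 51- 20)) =81436/ 51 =1596.78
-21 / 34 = -0.62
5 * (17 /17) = 5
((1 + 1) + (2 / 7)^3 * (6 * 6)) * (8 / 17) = 7792 / 5831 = 1.34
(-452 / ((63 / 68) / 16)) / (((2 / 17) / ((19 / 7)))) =-79421824 / 441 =-180094.84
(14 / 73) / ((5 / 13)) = 182 / 365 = 0.50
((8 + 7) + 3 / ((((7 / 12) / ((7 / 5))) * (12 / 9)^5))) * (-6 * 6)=-192483 / 320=-601.51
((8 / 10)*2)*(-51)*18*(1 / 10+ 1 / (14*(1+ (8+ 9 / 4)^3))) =-13143448 / 89425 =-146.98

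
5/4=1.25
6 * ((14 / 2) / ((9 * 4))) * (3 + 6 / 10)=21 / 5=4.20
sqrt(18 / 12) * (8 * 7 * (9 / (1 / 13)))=3276 * sqrt(6)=8024.53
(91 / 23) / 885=91 / 20355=0.00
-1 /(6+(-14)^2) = -1 /202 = -0.00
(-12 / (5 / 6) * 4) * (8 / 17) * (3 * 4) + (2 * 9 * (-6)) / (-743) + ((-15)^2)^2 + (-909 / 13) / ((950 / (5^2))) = 50298.03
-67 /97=-0.69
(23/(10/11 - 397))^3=-0.00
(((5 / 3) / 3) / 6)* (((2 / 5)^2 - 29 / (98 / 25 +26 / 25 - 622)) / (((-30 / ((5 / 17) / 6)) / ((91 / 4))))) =-0.00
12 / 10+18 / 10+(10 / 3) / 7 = 73 / 21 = 3.48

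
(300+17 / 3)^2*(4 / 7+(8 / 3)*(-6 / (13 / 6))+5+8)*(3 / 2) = 67631501 / 78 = 867070.53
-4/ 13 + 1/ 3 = 1/ 39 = 0.03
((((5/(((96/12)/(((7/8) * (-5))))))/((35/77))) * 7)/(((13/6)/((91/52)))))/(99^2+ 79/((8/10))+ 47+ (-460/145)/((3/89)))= -4923765/1426346272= -0.00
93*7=651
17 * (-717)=-12189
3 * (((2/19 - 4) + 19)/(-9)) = -287/57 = -5.04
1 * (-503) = -503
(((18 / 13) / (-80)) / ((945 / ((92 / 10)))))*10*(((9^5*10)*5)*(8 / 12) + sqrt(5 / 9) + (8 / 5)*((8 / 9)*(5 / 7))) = -1426034086 / 429975 - 23*sqrt(5) / 40950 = -3316.55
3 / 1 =3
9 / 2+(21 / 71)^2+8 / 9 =496915 / 90738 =5.48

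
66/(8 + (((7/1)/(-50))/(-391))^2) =764405000/92655153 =8.25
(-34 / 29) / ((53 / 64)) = -1.42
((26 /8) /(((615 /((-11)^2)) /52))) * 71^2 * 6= 206166818 /205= 1005691.80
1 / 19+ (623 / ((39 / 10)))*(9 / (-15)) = -23661 / 247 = -95.79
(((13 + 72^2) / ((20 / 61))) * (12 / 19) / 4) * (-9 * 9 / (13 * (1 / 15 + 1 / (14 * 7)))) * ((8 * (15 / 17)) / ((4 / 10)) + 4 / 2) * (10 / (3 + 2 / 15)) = -283670314637850 / 22300889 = -12720134.82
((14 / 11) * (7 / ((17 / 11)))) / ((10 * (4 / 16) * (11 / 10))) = 392 / 187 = 2.10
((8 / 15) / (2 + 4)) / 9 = 4 / 405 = 0.01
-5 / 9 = -0.56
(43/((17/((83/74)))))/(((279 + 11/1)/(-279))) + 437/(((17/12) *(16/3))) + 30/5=11146857/182410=61.11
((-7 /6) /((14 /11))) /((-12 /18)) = 11 /8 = 1.38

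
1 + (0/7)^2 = 1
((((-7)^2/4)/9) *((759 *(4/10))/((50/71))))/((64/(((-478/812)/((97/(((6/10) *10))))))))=-30052099/90016000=-0.33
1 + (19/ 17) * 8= 9.94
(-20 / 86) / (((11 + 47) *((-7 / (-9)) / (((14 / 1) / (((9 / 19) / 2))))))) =-380 / 1247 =-0.30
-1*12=-12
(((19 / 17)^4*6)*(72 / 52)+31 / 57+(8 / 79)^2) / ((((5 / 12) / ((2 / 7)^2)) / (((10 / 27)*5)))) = 119335009332640 / 24333726671163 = 4.90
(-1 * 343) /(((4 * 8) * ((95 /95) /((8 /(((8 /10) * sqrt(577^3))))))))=-1715 * sqrt(577) /5326864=-0.01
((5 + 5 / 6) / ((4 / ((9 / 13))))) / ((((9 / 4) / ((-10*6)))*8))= -175 / 52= -3.37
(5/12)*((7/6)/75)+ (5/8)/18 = 89/2160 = 0.04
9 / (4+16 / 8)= 1.50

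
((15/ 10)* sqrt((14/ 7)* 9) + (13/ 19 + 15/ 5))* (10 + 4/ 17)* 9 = 109620/ 323 + 7047* sqrt(2)/ 17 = 925.61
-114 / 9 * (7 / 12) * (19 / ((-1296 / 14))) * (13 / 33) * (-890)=-102330865 / 192456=-531.71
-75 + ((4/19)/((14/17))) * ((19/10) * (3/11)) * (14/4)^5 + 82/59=-419071/103840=-4.04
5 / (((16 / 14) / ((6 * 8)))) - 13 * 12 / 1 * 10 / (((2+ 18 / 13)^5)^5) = 3202183533234774622390996653854202965498745 / 15248493015410241058780455633828947427328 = 210.00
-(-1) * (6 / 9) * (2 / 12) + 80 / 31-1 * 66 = -17663 / 279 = -63.31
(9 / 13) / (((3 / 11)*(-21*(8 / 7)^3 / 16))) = -539 / 416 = -1.30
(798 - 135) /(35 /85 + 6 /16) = 90168 /107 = 842.69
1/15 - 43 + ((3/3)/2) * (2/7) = -4493/105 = -42.79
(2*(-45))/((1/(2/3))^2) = -40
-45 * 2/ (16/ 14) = -315/ 4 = -78.75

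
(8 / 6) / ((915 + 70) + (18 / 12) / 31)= 248 / 183219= 0.00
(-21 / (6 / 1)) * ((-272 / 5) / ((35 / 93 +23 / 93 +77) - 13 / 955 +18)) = 1.99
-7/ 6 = -1.17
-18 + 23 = 5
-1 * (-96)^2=-9216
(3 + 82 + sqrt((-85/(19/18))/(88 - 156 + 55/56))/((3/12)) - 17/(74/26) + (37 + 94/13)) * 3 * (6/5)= 96 * sqrt(4714185)/13205 + 1067166/2405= 459.51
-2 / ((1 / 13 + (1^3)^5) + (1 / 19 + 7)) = -247 / 1004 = -0.25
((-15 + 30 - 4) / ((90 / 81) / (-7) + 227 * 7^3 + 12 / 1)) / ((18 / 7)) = 49 / 891998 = 0.00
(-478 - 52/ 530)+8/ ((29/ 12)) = -3648744/ 7685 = -474.79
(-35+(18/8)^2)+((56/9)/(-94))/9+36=368831/60912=6.06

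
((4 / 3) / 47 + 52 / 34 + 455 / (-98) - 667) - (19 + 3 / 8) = -92547605 / 134232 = -689.46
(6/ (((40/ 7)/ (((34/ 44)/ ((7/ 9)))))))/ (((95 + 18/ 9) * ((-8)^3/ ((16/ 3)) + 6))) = -51/ 426800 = -0.00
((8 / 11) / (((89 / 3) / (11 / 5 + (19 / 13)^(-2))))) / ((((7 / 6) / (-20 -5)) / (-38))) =990720 / 18601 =53.26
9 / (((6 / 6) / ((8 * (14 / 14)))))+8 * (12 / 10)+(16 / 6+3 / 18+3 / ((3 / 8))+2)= 2833 / 30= 94.43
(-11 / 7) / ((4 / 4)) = -11 / 7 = -1.57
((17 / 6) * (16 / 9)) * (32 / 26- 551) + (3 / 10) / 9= -9719803 / 3510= -2769.17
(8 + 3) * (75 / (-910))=-165 / 182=-0.91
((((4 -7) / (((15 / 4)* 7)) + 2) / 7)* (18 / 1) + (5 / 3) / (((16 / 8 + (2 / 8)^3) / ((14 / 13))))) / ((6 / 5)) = 3537214 / 739557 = 4.78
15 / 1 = 15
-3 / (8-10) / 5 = 3 / 10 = 0.30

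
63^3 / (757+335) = 11907 / 52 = 228.98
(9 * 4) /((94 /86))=1548 /47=32.94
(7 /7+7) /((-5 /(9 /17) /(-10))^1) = 144 /17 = 8.47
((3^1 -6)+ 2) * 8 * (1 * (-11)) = 88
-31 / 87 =-0.36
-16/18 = -8/9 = -0.89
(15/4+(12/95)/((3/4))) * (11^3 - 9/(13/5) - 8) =12771153/2470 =5170.51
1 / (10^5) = 1 / 100000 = 0.00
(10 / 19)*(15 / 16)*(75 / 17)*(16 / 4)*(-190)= -28125 / 17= -1654.41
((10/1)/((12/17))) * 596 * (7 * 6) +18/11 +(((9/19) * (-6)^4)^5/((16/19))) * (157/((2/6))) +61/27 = 1887534631848090292742705/38705337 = 48766779419801726.38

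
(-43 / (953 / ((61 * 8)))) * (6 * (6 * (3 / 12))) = -188856 / 953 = -198.17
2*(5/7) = 10/7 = 1.43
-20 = -20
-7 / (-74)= 7 / 74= 0.09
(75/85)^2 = 225/289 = 0.78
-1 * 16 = -16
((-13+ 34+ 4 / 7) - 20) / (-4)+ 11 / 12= 11 / 21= 0.52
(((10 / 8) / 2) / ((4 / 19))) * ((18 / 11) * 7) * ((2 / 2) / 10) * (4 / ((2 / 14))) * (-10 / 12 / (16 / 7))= -97755 / 2816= -34.71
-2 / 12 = -1 / 6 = -0.17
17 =17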